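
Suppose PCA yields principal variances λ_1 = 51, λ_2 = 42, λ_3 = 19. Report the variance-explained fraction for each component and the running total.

Step 1 — total variance = trace(Sigma) = Σ λ_i = 51 + 42 + 19 = 112.

Step 2 — fraction explained by component i = λ_i / Σ λ:
  PC1: 51/112 = 0.4554
  PC2: 42/112 = 0.375
  PC3: 19/112 = 0.1696

Step 3 — cumulative fraction after k components = (λ_1 + ... + λ_k) / Σ λ:
  k = 1: 51/112 = 0.4554
  k = 2: (51 + 42)/112 = 93/112 = 0.8304
  k = 3: (51 + 42 + 19)/112 = 112/112 = 1

Summary (fraction, with percent):

explained: PC1 0.4554 (45.54%), PC2 0.375 (37.5%), PC3 0.1696 (16.96%);  cumulative: 0.4554, 0.8304, 1


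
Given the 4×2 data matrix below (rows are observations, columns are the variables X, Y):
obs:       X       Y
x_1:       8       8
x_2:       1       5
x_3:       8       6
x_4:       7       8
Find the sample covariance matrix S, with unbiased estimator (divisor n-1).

Step 1 — column means:
  mean(X) = (8 + 1 + 8 + 7) / 4 = 24/4 = 6
  mean(Y) = (8 + 5 + 6 + 8) / 4 = 27/4 = 6.75

Step 2 — sample covariance S[i,j] = (1/(n-1)) · Σ_k (x_{k,i} - mean_i) · (x_{k,j} - mean_j), with n-1 = 3.
  S[X,X] = ((2)·(2) + (-5)·(-5) + (2)·(2) + (1)·(1)) / 3 = 34/3 = 11.3333
  S[X,Y] = ((2)·(1.25) + (-5)·(-1.75) + (2)·(-0.75) + (1)·(1.25)) / 3 = 11/3 = 3.6667
  S[Y,Y] = ((1.25)·(1.25) + (-1.75)·(-1.75) + (-0.75)·(-0.75) + (1.25)·(1.25)) / 3 = 6.75/3 = 2.25

S is symmetric (S[j,i] = S[i,j]). Assembling:

S = [[11.3333, 3.6667],
 [3.6667, 2.25]]


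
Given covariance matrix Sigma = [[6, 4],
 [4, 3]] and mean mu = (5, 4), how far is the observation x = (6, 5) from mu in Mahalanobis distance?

Step 1 — centre the observation: (x - mu) = (1, 1).

Step 2 — invert Sigma. det(Sigma) = 6·3 - (4)² = 2.
  Sigma^{-1} = (1/det) · [[d, -b], [-b, a]] = [[1.5, -2],
 [-2, 3]].

Step 3 — form the quadratic (x - mu)^T · Sigma^{-1} · (x - mu):
  Sigma^{-1} · (x - mu) = (-0.5, 1).
  (x - mu)^T · [Sigma^{-1} · (x - mu)] = (1)·(-0.5) + (1)·(1) = 0.5.

Step 4 — take square root: d = √(0.5) ≈ 0.7071.

d(x, mu) = √(0.5) ≈ 0.7071


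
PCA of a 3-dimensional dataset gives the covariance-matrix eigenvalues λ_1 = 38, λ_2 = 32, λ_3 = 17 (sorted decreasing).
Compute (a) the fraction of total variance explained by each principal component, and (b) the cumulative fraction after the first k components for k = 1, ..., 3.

Step 1 — total variance = trace(Sigma) = Σ λ_i = 38 + 32 + 17 = 87.

Step 2 — fraction explained by component i = λ_i / Σ λ:
  PC1: 38/87 = 0.4368
  PC2: 32/87 = 0.3678
  PC3: 17/87 = 0.1954

Step 3 — cumulative fraction after k components = (λ_1 + ... + λ_k) / Σ λ:
  k = 1: 38/87 = 0.4368
  k = 2: (38 + 32)/87 = 70/87 = 0.8046
  k = 3: (38 + 32 + 17)/87 = 87/87 = 1

Summary (fraction, with percent):

explained: PC1 0.4368 (43.68%), PC2 0.3678 (36.78%), PC3 0.1954 (19.54%);  cumulative: 0.4368, 0.8046, 1


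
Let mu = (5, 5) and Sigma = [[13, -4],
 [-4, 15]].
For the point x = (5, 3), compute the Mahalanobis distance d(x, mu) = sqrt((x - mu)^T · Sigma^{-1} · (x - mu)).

Step 1 — centre the observation: (x - mu) = (0, -2).

Step 2 — invert Sigma. det(Sigma) = 13·15 - (-4)² = 179.
  Sigma^{-1} = (1/det) · [[d, -b], [-b, a]] = [[0.0838, 0.0223],
 [0.0223, 0.0726]].

Step 3 — form the quadratic (x - mu)^T · Sigma^{-1} · (x - mu):
  Sigma^{-1} · (x - mu) = (-0.0447, -0.1453).
  (x - mu)^T · [Sigma^{-1} · (x - mu)] = (0)·(-0.0447) + (-2)·(-0.1453) = 0.2905.

Step 4 — take square root: d = √(0.2905) ≈ 0.539.

d(x, mu) = √(0.2905) ≈ 0.539


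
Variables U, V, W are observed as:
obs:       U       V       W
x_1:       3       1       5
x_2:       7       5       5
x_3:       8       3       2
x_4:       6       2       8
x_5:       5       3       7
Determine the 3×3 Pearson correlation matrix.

Step 1 — column means:
  mean(U) = (3 + 7 + 8 + 6 + 5) / 5 = 29/5 = 5.8
  mean(V) = (1 + 5 + 3 + 2 + 3) / 5 = 14/5 = 2.8
  mean(W) = (5 + 5 + 2 + 8 + 7) / 5 = 27/5 = 5.4

Step 2 — sample variances and covariances s[i,j] = (1/(n-1)) · Σ_k (x_{k,i} - mean_i) · (x_{k,j} - mean_j), with n-1 = 4:
  s[U,U] = ((-2.8)·(-2.8) + (1.2)·(1.2) + (2.2)·(2.2) + (0.2)·(0.2) + (-0.8)·(-0.8)) / 4 = 14.8/4 = 3.7
  s[U,V] = ((-2.8)·(-1.8) + (1.2)·(2.2) + (2.2)·(0.2) + (0.2)·(-0.8) + (-0.8)·(0.2)) / 4 = 7.8/4 = 1.95
  s[U,W] = ((-2.8)·(-0.4) + (1.2)·(-0.4) + (2.2)·(-3.4) + (0.2)·(2.6) + (-0.8)·(1.6)) / 4 = -7.6/4 = -1.9
  s[V,V] = ((-1.8)·(-1.8) + (2.2)·(2.2) + (0.2)·(0.2) + (-0.8)·(-0.8) + (0.2)·(0.2)) / 4 = 8.8/4 = 2.2
  s[V,W] = ((-1.8)·(-0.4) + (2.2)·(-0.4) + (0.2)·(-3.4) + (-0.8)·(2.6) + (0.2)·(1.6)) / 4 = -2.6/4 = -0.65
  s[W,W] = ((-0.4)·(-0.4) + (-0.4)·(-0.4) + (-3.4)·(-3.4) + (2.6)·(2.6) + (1.6)·(1.6)) / 4 = 21.2/4 = 5.3
  Sample standard deviations s_i = √(s[i,i]):
  s(U) = √(3.7) = 1.9235
  s(V) = √(2.2) = 1.4832
  s(W) = √(5.3) = 2.3022

Step 3 — r_{ij} = s_{ij} / (s_i · s_j):
  r[U,U] = 1 (diagonal).
  r[U,V] = 1.95 / (1.9235 · 1.4832) = 1.95 / 2.8531 = 0.6835
  r[U,W] = -1.9 / (1.9235 · 2.3022) = -1.9 / 4.4283 = -0.4291
  r[V,V] = 1 (diagonal).
  r[V,W] = -0.65 / (1.4832 · 2.3022) = -0.65 / 3.4147 = -0.1904
  r[W,W] = 1 (diagonal).

R is symmetric with unit diagonal. Assembling:

R = [[1, 0.6835, -0.4291],
 [0.6835, 1, -0.1904],
 [-0.4291, -0.1904, 1]]


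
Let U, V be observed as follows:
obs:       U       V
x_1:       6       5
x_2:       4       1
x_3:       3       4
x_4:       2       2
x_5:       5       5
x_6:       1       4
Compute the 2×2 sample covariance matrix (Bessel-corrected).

Step 1 — column means:
  mean(U) = (6 + 4 + 3 + 2 + 5 + 1) / 6 = 21/6 = 3.5
  mean(V) = (5 + 1 + 4 + 2 + 5 + 4) / 6 = 21/6 = 3.5

Step 2 — sample covariance S[i,j] = (1/(n-1)) · Σ_k (x_{k,i} - mean_i) · (x_{k,j} - mean_j), with n-1 = 5.
  S[U,U] = ((2.5)·(2.5) + (0.5)·(0.5) + (-0.5)·(-0.5) + (-1.5)·(-1.5) + (1.5)·(1.5) + (-2.5)·(-2.5)) / 5 = 17.5/5 = 3.5
  S[U,V] = ((2.5)·(1.5) + (0.5)·(-2.5) + (-0.5)·(0.5) + (-1.5)·(-1.5) + (1.5)·(1.5) + (-2.5)·(0.5)) / 5 = 5.5/5 = 1.1
  S[V,V] = ((1.5)·(1.5) + (-2.5)·(-2.5) + (0.5)·(0.5) + (-1.5)·(-1.5) + (1.5)·(1.5) + (0.5)·(0.5)) / 5 = 13.5/5 = 2.7

S is symmetric (S[j,i] = S[i,j]). Assembling:

S = [[3.5, 1.1],
 [1.1, 2.7]]


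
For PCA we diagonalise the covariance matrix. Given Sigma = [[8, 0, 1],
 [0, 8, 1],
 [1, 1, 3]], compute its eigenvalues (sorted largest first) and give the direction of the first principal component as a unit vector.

Step 1 — characteristic polynomial p(λ) = det(λI - Sigma) = λ³ - tr·λ² + c_1·λ - det, where tr = trace, c_1 = sum of the principal 2×2 minors, det = det(Sigma):
  tr = 8 + 8 + 3 = 19,
  c_1 = (8·8 - (0)²) + (8·3 - (1)²) + (8·3 - (1)²) = 64 + 23 + 23 = 110,
  det = 8·(8·3 - (1)²) - (0)·((0)·3 - (1)·(1)) + (1)·((0)·(1) - 8·(1)) = 8·(23) - (0)·(-1) + (1)·(-8) = 176.
  So p(λ) = λ³ - 19λ² + 110λ - 176.
Step 2 — look for an integer root (rational root theorem: any rational root is an integer divisor of 176). Testing λ = 8:
  p(8) = 512 - 1216 + 880 - 176 = 0  ✓
  Dividing out (λ - 8): p(λ) = (λ - 8)(λ² - 11λ + 22).
Step 3 — remaining eigenvalues from the quadratic λ² - 11λ + 22 = 0:
  Δ = 11² - 4·22 = 121 - 88 = 33,  λ = (11 ± √33)/2 = (11 ± 5.7446)/2 ≈ 8.3723 or 2.6277.
  Sorted: λ_1 = 8.3723,  λ_2 = 8,  λ_3 = 2.6277  (check: sum = 19 = tr ✓).

Step 4 — unit eigenvector for λ_1 ≈ 8.3723: v spans the null space of (Sigma - λ_1 I), whose rows are
  r_1 = (-0.3723, 0, 1),  r_2 = (0, -0.3723, 1),  r_3 = (1, 1, -5.3723).
  v is orthogonal to every row, so take v ∝ r_1 × r_2 = ((0)·(1) - (1)·(-0.3723), (1)·(0) - (-0.3723)·(1), (-0.3723)·(-0.3723) - (0)·(0)) ≈ (0.3723, 0.3723, 0.1386).
  Let u = (0.3723, 0.3723, 0.1386).
  ||u|| = √((0.3723)² + (0.3723)² + (0.1386)²) = √(0.2964) ≈ 0.5444,  v_1 = u/||u|| ≈ (0.6838, 0.6838, 0.2546) (||v_1|| = 1).

λ_1 = 8.3723,  λ_2 = 8,  λ_3 = 2.6277;  v_1 ≈ (0.6838, 0.6838, 0.2546)


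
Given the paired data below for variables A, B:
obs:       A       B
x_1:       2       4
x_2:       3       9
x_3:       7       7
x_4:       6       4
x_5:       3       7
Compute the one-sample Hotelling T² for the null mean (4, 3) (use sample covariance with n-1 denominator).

Step 1 — sample mean vector:
  mean(A) = (2 + 3 + 7 + 6 + 3) / 5 = 21/5 = 4.2
  mean(B) = (4 + 9 + 7 + 4 + 7) / 5 = 31/5 = 6.2
  x̄ = (4.2, 6.2),  deviation x̄ - mu_0 = (4.2, 6.2) - (4, 3) = (0.2, 3.2).

Step 2 — sample covariance matrix, S[i,j] = (1/(n-1)) · Σ_k (x_{k,i} - mean_i) · (x_{k,j} - mean_j), divisor n-1 = 4:
  S[A,A] = ((-2.2)·(-2.2) + (-1.2)·(-1.2) + (2.8)·(2.8) + (1.8)·(1.8) + (-1.2)·(-1.2)) / 4 = 18.8/4 = 4.7
  S[A,B] = ((-2.2)·(-2.2) + (-1.2)·(2.8) + (2.8)·(0.8) + (1.8)·(-2.2) + (-1.2)·(0.8)) / 4 = -1.2/4 = -0.3
  S[B,B] = ((-2.2)·(-2.2) + (2.8)·(2.8) + (0.8)·(0.8) + (-2.2)·(-2.2) + (0.8)·(0.8)) / 4 = 18.8/4 = 4.7
  S = [[4.7, -0.3],
 [-0.3, 4.7]].

Step 3 — invert S. det(S) = 4.7·4.7 - (-0.3)² = 22.
  S^{-1} = (1/det) · [[d, -b], [-b, a]] = [[0.2136, 0.0136],
 [0.0136, 0.2136]].

Step 4 — quadratic form (x̄ - mu_0)^T · S^{-1} · (x̄ - mu_0):
  S^{-1} · (x̄ - mu_0) = (0.0864, 0.6864),
  (x̄ - mu_0)^T · [...] = (0.2)·(0.0864) + (3.2)·(0.6864) = 2.2136.

Step 5 — scale by n: T² = 5 · 2.2136 = 11.0682.

T² ≈ 11.0682


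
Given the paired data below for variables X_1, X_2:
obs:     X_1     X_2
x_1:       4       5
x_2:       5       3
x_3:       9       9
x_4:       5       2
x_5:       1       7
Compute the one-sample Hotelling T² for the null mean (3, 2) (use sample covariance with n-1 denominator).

Step 1 — sample mean vector:
  mean(X_1) = (4 + 5 + 9 + 5 + 1) / 5 = 24/5 = 4.8
  mean(X_2) = (5 + 3 + 9 + 2 + 7) / 5 = 26/5 = 5.2
  x̄ = (4.8, 5.2),  deviation x̄ - mu_0 = (4.8, 5.2) - (3, 2) = (1.8, 3.2).

Step 2 — sample covariance matrix, S[i,j] = (1/(n-1)) · Σ_k (x_{k,i} - mean_i) · (x_{k,j} - mean_j), divisor n-1 = 4:
  S[X_1,X_1] = ((-0.8)·(-0.8) + (0.2)·(0.2) + (4.2)·(4.2) + (0.2)·(0.2) + (-3.8)·(-3.8)) / 4 = 32.8/4 = 8.2
  S[X_1,X_2] = ((-0.8)·(-0.2) + (0.2)·(-2.2) + (4.2)·(3.8) + (0.2)·(-3.2) + (-3.8)·(1.8)) / 4 = 8.2/4 = 2.05
  S[X_2,X_2] = ((-0.2)·(-0.2) + (-2.2)·(-2.2) + (3.8)·(3.8) + (-3.2)·(-3.2) + (1.8)·(1.8)) / 4 = 32.8/4 = 8.2
  S = [[8.2, 2.05],
 [2.05, 8.2]].

Step 3 — invert S. det(S) = 8.2·8.2 - (2.05)² = 63.0375.
  S^{-1} = (1/det) · [[d, -b], [-b, a]] = [[0.1301, -0.0325],
 [-0.0325, 0.1301]].

Step 4 — quadratic form (x̄ - mu_0)^T · S^{-1} · (x̄ - mu_0):
  S^{-1} · (x̄ - mu_0) = (0.1301, 0.3577),
  (x̄ - mu_0)^T · [...] = (1.8)·(0.1301) + (3.2)·(0.3577) = 1.3789.

Step 5 — scale by n: T² = 5 · 1.3789 = 6.8943.

T² ≈ 6.8943


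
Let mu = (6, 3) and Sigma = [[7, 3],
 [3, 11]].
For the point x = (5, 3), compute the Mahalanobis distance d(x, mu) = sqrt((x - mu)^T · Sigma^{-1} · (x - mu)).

Step 1 — centre the observation: (x - mu) = (-1, 0).

Step 2 — invert Sigma. det(Sigma) = 7·11 - (3)² = 68.
  Sigma^{-1} = (1/det) · [[d, -b], [-b, a]] = [[0.1618, -0.0441],
 [-0.0441, 0.1029]].

Step 3 — form the quadratic (x - mu)^T · Sigma^{-1} · (x - mu):
  Sigma^{-1} · (x - mu) = (-0.1618, 0.0441).
  (x - mu)^T · [Sigma^{-1} · (x - mu)] = (-1)·(-0.1618) + (0)·(0.0441) = 0.1618.

Step 4 — take square root: d = √(0.1618) ≈ 0.4022.

d(x, mu) = √(0.1618) ≈ 0.4022


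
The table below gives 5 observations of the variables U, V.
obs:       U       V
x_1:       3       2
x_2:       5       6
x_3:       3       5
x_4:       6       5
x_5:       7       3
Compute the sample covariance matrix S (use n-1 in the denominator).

Step 1 — column means:
  mean(U) = (3 + 5 + 3 + 6 + 7) / 5 = 24/5 = 4.8
  mean(V) = (2 + 6 + 5 + 5 + 3) / 5 = 21/5 = 4.2

Step 2 — sample covariance S[i,j] = (1/(n-1)) · Σ_k (x_{k,i} - mean_i) · (x_{k,j} - mean_j), with n-1 = 4.
  S[U,U] = ((-1.8)·(-1.8) + (0.2)·(0.2) + (-1.8)·(-1.8) + (1.2)·(1.2) + (2.2)·(2.2)) / 4 = 12.8/4 = 3.2
  S[U,V] = ((-1.8)·(-2.2) + (0.2)·(1.8) + (-1.8)·(0.8) + (1.2)·(0.8) + (2.2)·(-1.2)) / 4 = 1.2/4 = 0.3
  S[V,V] = ((-2.2)·(-2.2) + (1.8)·(1.8) + (0.8)·(0.8) + (0.8)·(0.8) + (-1.2)·(-1.2)) / 4 = 10.8/4 = 2.7

S is symmetric (S[j,i] = S[i,j]). Assembling:

S = [[3.2, 0.3],
 [0.3, 2.7]]


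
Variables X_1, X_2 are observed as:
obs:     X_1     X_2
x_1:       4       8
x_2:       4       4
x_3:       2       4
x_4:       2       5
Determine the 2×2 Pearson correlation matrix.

Step 1 — column means:
  mean(X_1) = (4 + 4 + 2 + 2) / 4 = 12/4 = 3
  mean(X_2) = (8 + 4 + 4 + 5) / 4 = 21/4 = 5.25

Step 2 — sample variances and covariances s[i,j] = (1/(n-1)) · Σ_k (x_{k,i} - mean_i) · (x_{k,j} - mean_j), with n-1 = 3:
  s[X_1,X_1] = ((1)·(1) + (1)·(1) + (-1)·(-1) + (-1)·(-1)) / 3 = 4/3 = 1.3333
  s[X_1,X_2] = ((1)·(2.75) + (1)·(-1.25) + (-1)·(-1.25) + (-1)·(-0.25)) / 3 = 3/3 = 1
  s[X_2,X_2] = ((2.75)·(2.75) + (-1.25)·(-1.25) + (-1.25)·(-1.25) + (-0.25)·(-0.25)) / 3 = 10.75/3 = 3.5833
  Sample standard deviations s_i = √(s[i,i]):
  s(X_1) = √(1.3333) = 1.1547
  s(X_2) = √(3.5833) = 1.893

Step 3 — r_{ij} = s_{ij} / (s_i · s_j):
  r[X_1,X_1] = 1 (diagonal).
  r[X_1,X_2] = 1 / (1.1547 · 1.893) = 1 / 2.1858 = 0.4575
  r[X_2,X_2] = 1 (diagonal).

R is symmetric with unit diagonal. Assembling:

R = [[1, 0.4575],
 [0.4575, 1]]


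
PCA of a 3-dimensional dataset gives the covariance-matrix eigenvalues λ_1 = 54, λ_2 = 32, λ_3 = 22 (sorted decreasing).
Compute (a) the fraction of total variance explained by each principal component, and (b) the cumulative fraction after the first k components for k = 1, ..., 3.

Step 1 — total variance = trace(Sigma) = Σ λ_i = 54 + 32 + 22 = 108.

Step 2 — fraction explained by component i = λ_i / Σ λ:
  PC1: 54/108 = 0.5
  PC2: 32/108 = 0.2963
  PC3: 22/108 = 0.2037

Step 3 — cumulative fraction after k components = (λ_1 + ... + λ_k) / Σ λ:
  k = 1: 54/108 = 0.5
  k = 2: (54 + 32)/108 = 86/108 = 0.7963
  k = 3: (54 + 32 + 22)/108 = 108/108 = 1

Summary (fraction, with percent):

explained: PC1 0.5 (50%), PC2 0.2963 (29.63%), PC3 0.2037 (20.37%);  cumulative: 0.5, 0.7963, 1


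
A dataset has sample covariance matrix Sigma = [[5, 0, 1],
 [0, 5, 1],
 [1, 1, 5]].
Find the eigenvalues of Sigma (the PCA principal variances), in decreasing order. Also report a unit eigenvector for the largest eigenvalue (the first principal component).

Step 1 — characteristic polynomial p(λ) = det(λI - Sigma) = λ³ - tr·λ² + c_1·λ - det, where tr = trace, c_1 = sum of the principal 2×2 minors, det = det(Sigma):
  tr = 5 + 5 + 5 = 15,
  c_1 = (5·5 - (0)²) + (5·5 - (1)²) + (5·5 - (1)²) = 25 + 24 + 24 = 73,
  det = 5·(5·5 - (1)²) - (0)·((0)·5 - (1)·(1)) + (1)·((0)·(1) - 5·(1)) = 5·(24) - (0)·(-1) + (1)·(-5) = 115.
  So p(λ) = λ³ - 15λ² + 73λ - 115.
Step 2 — look for an integer root (rational root theorem: any rational root is an integer divisor of 115). Testing λ = 5:
  p(5) = 125 - 375 + 365 - 115 = 0  ✓
  Dividing out (λ - 5): p(λ) = (λ - 5)(λ² - 10λ + 23).
Step 3 — remaining eigenvalues from the quadratic λ² - 10λ + 23 = 0:
  Δ = 10² - 4·23 = 100 - 92 = 8,  λ = (10 ± √8)/2 = (10 ± 2.8284)/2 ≈ 6.4142 or 3.5858.
  Sorted: λ_1 = 6.4142,  λ_2 = 5,  λ_3 = 3.5858  (check: sum = 15 = tr ✓).

Step 4 — unit eigenvector for λ_1 ≈ 6.4142: v spans the null space of (Sigma - λ_1 I), whose rows are
  r_1 = (-1.4142, 0, 1),  r_2 = (0, -1.4142, 1),  r_3 = (1, 1, -1.4142).
  v is orthogonal to every row, so take v ∝ r_1 × r_2 = ((0)·(1) - (1)·(-1.4142), (1)·(0) - (-1.4142)·(1), (-1.4142)·(-1.4142) - (0)·(0)) ≈ (1.4142, 1.4142, 2).
  Let u = (1.4142, 1.4142, 2).
  ||u|| = √((1.4142)² + (1.4142)² + (2)²) = √(8) ≈ 2.8284,  v_1 = u/||u|| ≈ (0.5, 0.5, 0.7071) (||v_1|| = 1).

λ_1 = 6.4142,  λ_2 = 5,  λ_3 = 3.5858;  v_1 ≈ (0.5, 0.5, 0.7071)


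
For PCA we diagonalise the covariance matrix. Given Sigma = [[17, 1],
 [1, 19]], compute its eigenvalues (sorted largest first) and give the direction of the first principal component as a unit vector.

Step 1 — characteristic polynomial of 2×2 Sigma:
  det(Sigma - λI) = λ² - trace · λ + det = 0.
  trace = 17 + 19 = 36, det = 17·19 - (1)² = 322.
Step 2 — discriminant:
  Δ = trace² - 4·det = 1296 - 1288 = 8.
Step 3 — eigenvalues:
  λ = (trace ± √Δ)/2 = (36 ± 2.8284)/2,
  λ_1 = 19.4142,  λ_2 = 16.5858.

Step 4 — unit eigenvector for λ_1: solve (Sigma - λ_1 I)v = 0. First row:
  (17 - 19.4142)·v_x + (1)·v_y = 0, i.e. (-2.4142)·v_x + (1)·v_y = 0,
  so v ∝ (b, λ_1 - a) = (1, 2.4142) = u.
  ||u|| = √((1)² + (2.4142)²) = √(6.8284) ≈ 2.6131,
  v_1 = u/||u|| ≈ (0.3827, 0.9239) (||v_1|| = 1).

λ_1 = 19.4142,  λ_2 = 16.5858;  v_1 ≈ (0.3827, 0.9239)


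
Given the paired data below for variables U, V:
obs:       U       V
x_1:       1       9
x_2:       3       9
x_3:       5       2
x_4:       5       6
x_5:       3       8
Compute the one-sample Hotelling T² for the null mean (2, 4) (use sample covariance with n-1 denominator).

Step 1 — sample mean vector:
  mean(U) = (1 + 3 + 5 + 5 + 3) / 5 = 17/5 = 3.4
  mean(V) = (9 + 9 + 2 + 6 + 8) / 5 = 34/5 = 6.8
  x̄ = (3.4, 6.8),  deviation x̄ - mu_0 = (3.4, 6.8) - (2, 4) = (1.4, 2.8).

Step 2 — sample covariance matrix, S[i,j] = (1/(n-1)) · Σ_k (x_{k,i} - mean_i) · (x_{k,j} - mean_j), divisor n-1 = 4:
  S[U,U] = ((-2.4)·(-2.4) + (-0.4)·(-0.4) + (1.6)·(1.6) + (1.6)·(1.6) + (-0.4)·(-0.4)) / 4 = 11.2/4 = 2.8
  S[U,V] = ((-2.4)·(2.2) + (-0.4)·(2.2) + (1.6)·(-4.8) + (1.6)·(-0.8) + (-0.4)·(1.2)) / 4 = -15.6/4 = -3.9
  S[V,V] = ((2.2)·(2.2) + (2.2)·(2.2) + (-4.8)·(-4.8) + (-0.8)·(-0.8) + (1.2)·(1.2)) / 4 = 34.8/4 = 8.7
  S = [[2.8, -3.9],
 [-3.9, 8.7]].

Step 3 — invert S. det(S) = 2.8·8.7 - (-3.9)² = 9.15.
  S^{-1} = (1/det) · [[d, -b], [-b, a]] = [[0.9508, 0.4262],
 [0.4262, 0.306]].

Step 4 — quadratic form (x̄ - mu_0)^T · S^{-1} · (x̄ - mu_0):
  S^{-1} · (x̄ - mu_0) = (2.5246, 1.4536),
  (x̄ - mu_0)^T · [...] = (1.4)·(2.5246) + (2.8)·(1.4536) = 7.6044.

Step 5 — scale by n: T² = 5 · 7.6044 = 38.0219.

T² ≈ 38.0219


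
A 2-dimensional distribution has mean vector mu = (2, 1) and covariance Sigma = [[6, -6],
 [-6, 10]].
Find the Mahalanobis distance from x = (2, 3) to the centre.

Step 1 — centre the observation: (x - mu) = (0, 2).

Step 2 — invert Sigma. det(Sigma) = 6·10 - (-6)² = 24.
  Sigma^{-1} = (1/det) · [[d, -b], [-b, a]] = [[0.4167, 0.25],
 [0.25, 0.25]].

Step 3 — form the quadratic (x - mu)^T · Sigma^{-1} · (x - mu):
  Sigma^{-1} · (x - mu) = (0.5, 0.5).
  (x - mu)^T · [Sigma^{-1} · (x - mu)] = (0)·(0.5) + (2)·(0.5) = 1.

Step 4 — take square root: d = √(1) ≈ 1.

d(x, mu) = √(1) ≈ 1


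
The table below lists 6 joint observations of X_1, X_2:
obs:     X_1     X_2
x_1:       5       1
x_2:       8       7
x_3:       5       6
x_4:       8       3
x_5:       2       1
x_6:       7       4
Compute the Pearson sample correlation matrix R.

Step 1 — column means:
  mean(X_1) = (5 + 8 + 5 + 8 + 2 + 7) / 6 = 35/6 = 5.8333
  mean(X_2) = (1 + 7 + 6 + 3 + 1 + 4) / 6 = 22/6 = 3.6667

Step 2 — sample variances and covariances s[i,j] = (1/(n-1)) · Σ_k (x_{k,i} - mean_i) · (x_{k,j} - mean_j), with n-1 = 5:
  s[X_1,X_1] = ((-0.8333)·(-0.8333) + (2.1667)·(2.1667) + (-0.8333)·(-0.8333) + (2.1667)·(2.1667) + (-3.8333)·(-3.8333) + (1.1667)·(1.1667)) / 5 = 26.8333/5 = 5.3667
  s[X_1,X_2] = ((-0.8333)·(-2.6667) + (2.1667)·(3.3333) + (-0.8333)·(2.3333) + (2.1667)·(-0.6667) + (-3.8333)·(-2.6667) + (1.1667)·(0.3333)) / 5 = 16.6667/5 = 3.3333
  s[X_2,X_2] = ((-2.6667)·(-2.6667) + (3.3333)·(3.3333) + (2.3333)·(2.3333) + (-0.6667)·(-0.6667) + (-2.6667)·(-2.6667) + (0.3333)·(0.3333)) / 5 = 31.3333/5 = 6.2667
  Sample standard deviations s_i = √(s[i,i]):
  s(X_1) = √(5.3667) = 2.3166
  s(X_2) = √(6.2667) = 2.5033

Step 3 — r_{ij} = s_{ij} / (s_i · s_j):
  r[X_1,X_1] = 1 (diagonal).
  r[X_1,X_2] = 3.3333 / (2.3166 · 2.5033) = 3.3333 / 5.7992 = 0.5748
  r[X_2,X_2] = 1 (diagonal).

R is symmetric with unit diagonal. Assembling:

R = [[1, 0.5748],
 [0.5748, 1]]


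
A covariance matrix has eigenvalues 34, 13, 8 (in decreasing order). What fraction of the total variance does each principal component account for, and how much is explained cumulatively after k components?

Step 1 — total variance = trace(Sigma) = Σ λ_i = 34 + 13 + 8 = 55.

Step 2 — fraction explained by component i = λ_i / Σ λ:
  PC1: 34/55 = 0.6182
  PC2: 13/55 = 0.2364
  PC3: 8/55 = 0.1455

Step 3 — cumulative fraction after k components = (λ_1 + ... + λ_k) / Σ λ:
  k = 1: 34/55 = 0.6182
  k = 2: (34 + 13)/55 = 47/55 = 0.8545
  k = 3: (34 + 13 + 8)/55 = 55/55 = 1

Summary (fraction, with percent):

explained: PC1 0.6182 (61.82%), PC2 0.2364 (23.64%), PC3 0.1455 (14.55%);  cumulative: 0.6182, 0.8545, 1


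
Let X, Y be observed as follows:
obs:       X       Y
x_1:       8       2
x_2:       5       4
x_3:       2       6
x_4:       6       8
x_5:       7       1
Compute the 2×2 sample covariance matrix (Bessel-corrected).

Step 1 — column means:
  mean(X) = (8 + 5 + 2 + 6 + 7) / 5 = 28/5 = 5.6
  mean(Y) = (2 + 4 + 6 + 8 + 1) / 5 = 21/5 = 4.2

Step 2 — sample covariance S[i,j] = (1/(n-1)) · Σ_k (x_{k,i} - mean_i) · (x_{k,j} - mean_j), with n-1 = 4.
  S[X,X] = ((2.4)·(2.4) + (-0.6)·(-0.6) + (-3.6)·(-3.6) + (0.4)·(0.4) + (1.4)·(1.4)) / 4 = 21.2/4 = 5.3
  S[X,Y] = ((2.4)·(-2.2) + (-0.6)·(-0.2) + (-3.6)·(1.8) + (0.4)·(3.8) + (1.4)·(-3.2)) / 4 = -14.6/4 = -3.65
  S[Y,Y] = ((-2.2)·(-2.2) + (-0.2)·(-0.2) + (1.8)·(1.8) + (3.8)·(3.8) + (-3.2)·(-3.2)) / 4 = 32.8/4 = 8.2

S is symmetric (S[j,i] = S[i,j]). Assembling:

S = [[5.3, -3.65],
 [-3.65, 8.2]]


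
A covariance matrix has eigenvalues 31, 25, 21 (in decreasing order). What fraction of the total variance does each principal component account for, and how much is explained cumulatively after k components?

Step 1 — total variance = trace(Sigma) = Σ λ_i = 31 + 25 + 21 = 77.

Step 2 — fraction explained by component i = λ_i / Σ λ:
  PC1: 31/77 = 0.4026
  PC2: 25/77 = 0.3247
  PC3: 21/77 = 0.2727

Step 3 — cumulative fraction after k components = (λ_1 + ... + λ_k) / Σ λ:
  k = 1: 31/77 = 0.4026
  k = 2: (31 + 25)/77 = 56/77 = 0.7273
  k = 3: (31 + 25 + 21)/77 = 77/77 = 1

Summary (fraction, with percent):

explained: PC1 0.4026 (40.26%), PC2 0.3247 (32.47%), PC3 0.2727 (27.27%);  cumulative: 0.4026, 0.7273, 1


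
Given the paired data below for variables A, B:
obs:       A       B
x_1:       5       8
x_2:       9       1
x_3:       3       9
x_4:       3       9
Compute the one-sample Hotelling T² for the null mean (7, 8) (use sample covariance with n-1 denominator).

Step 1 — sample mean vector:
  mean(A) = (5 + 9 + 3 + 3) / 4 = 20/4 = 5
  mean(B) = (8 + 1 + 9 + 9) / 4 = 27/4 = 6.75
  x̄ = (5, 6.75),  deviation x̄ - mu_0 = (5, 6.75) - (7, 8) = (-2, -1.25).

Step 2 — sample covariance matrix, S[i,j] = (1/(n-1)) · Σ_k (x_{k,i} - mean_i) · (x_{k,j} - mean_j), divisor n-1 = 3:
  S[A,A] = ((0)·(0) + (4)·(4) + (-2)·(-2) + (-2)·(-2)) / 3 = 24/3 = 8
  S[A,B] = ((0)·(1.25) + (4)·(-5.75) + (-2)·(2.25) + (-2)·(2.25)) / 3 = -32/3 = -10.6667
  S[B,B] = ((1.25)·(1.25) + (-5.75)·(-5.75) + (2.25)·(2.25) + (2.25)·(2.25)) / 3 = 44.75/3 = 14.9167
  S = [[8, -10.6667],
 [-10.6667, 14.9167]].

Step 3 — invert S. det(S) = 8·14.9167 - (-10.6667)² = 5.5556.
  S^{-1} = (1/det) · [[d, -b], [-b, a]] = [[2.685, 1.92],
 [1.92, 1.44]].

Step 4 — quadratic form (x̄ - mu_0)^T · S^{-1} · (x̄ - mu_0):
  S^{-1} · (x̄ - mu_0) = (-7.77, -5.64),
  (x̄ - mu_0)^T · [...] = (-2)·(-7.77) + (-1.25)·(-5.64) = 22.59.

Step 5 — scale by n: T² = 4 · 22.59 = 90.36.

T² ≈ 90.36


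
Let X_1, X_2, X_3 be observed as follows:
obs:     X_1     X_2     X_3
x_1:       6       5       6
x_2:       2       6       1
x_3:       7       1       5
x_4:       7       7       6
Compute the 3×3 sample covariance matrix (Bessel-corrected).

Step 1 — column means:
  mean(X_1) = (6 + 2 + 7 + 7) / 4 = 22/4 = 5.5
  mean(X_2) = (5 + 6 + 1 + 7) / 4 = 19/4 = 4.75
  mean(X_3) = (6 + 1 + 5 + 6) / 4 = 18/4 = 4.5

Step 2 — sample covariance S[i,j] = (1/(n-1)) · Σ_k (x_{k,i} - mean_i) · (x_{k,j} - mean_j), with n-1 = 3.
  S[X_1,X_1] = ((0.5)·(0.5) + (-3.5)·(-3.5) + (1.5)·(1.5) + (1.5)·(1.5)) / 3 = 17/3 = 5.6667
  S[X_1,X_2] = ((0.5)·(0.25) + (-3.5)·(1.25) + (1.5)·(-3.75) + (1.5)·(2.25)) / 3 = -6.5/3 = -2.1667
  S[X_1,X_3] = ((0.5)·(1.5) + (-3.5)·(-3.5) + (1.5)·(0.5) + (1.5)·(1.5)) / 3 = 16/3 = 5.3333
  S[X_2,X_2] = ((0.25)·(0.25) + (1.25)·(1.25) + (-3.75)·(-3.75) + (2.25)·(2.25)) / 3 = 20.75/3 = 6.9167
  S[X_2,X_3] = ((0.25)·(1.5) + (1.25)·(-3.5) + (-3.75)·(0.5) + (2.25)·(1.5)) / 3 = -2.5/3 = -0.8333
  S[X_3,X_3] = ((1.5)·(1.5) + (-3.5)·(-3.5) + (0.5)·(0.5) + (1.5)·(1.5)) / 3 = 17/3 = 5.6667

S is symmetric (S[j,i] = S[i,j]). Assembling:

S = [[5.6667, -2.1667, 5.3333],
 [-2.1667, 6.9167, -0.8333],
 [5.3333, -0.8333, 5.6667]]


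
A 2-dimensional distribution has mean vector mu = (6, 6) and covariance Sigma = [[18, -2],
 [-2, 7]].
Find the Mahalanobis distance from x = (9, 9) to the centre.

Step 1 — centre the observation: (x - mu) = (3, 3).

Step 2 — invert Sigma. det(Sigma) = 18·7 - (-2)² = 122.
  Sigma^{-1} = (1/det) · [[d, -b], [-b, a]] = [[0.0574, 0.0164],
 [0.0164, 0.1475]].

Step 3 — form the quadratic (x - mu)^T · Sigma^{-1} · (x - mu):
  Sigma^{-1} · (x - mu) = (0.2213, 0.4918).
  (x - mu)^T · [Sigma^{-1} · (x - mu)] = (3)·(0.2213) + (3)·(0.4918) = 2.1393.

Step 4 — take square root: d = √(2.1393) ≈ 1.4626.

d(x, mu) = √(2.1393) ≈ 1.4626


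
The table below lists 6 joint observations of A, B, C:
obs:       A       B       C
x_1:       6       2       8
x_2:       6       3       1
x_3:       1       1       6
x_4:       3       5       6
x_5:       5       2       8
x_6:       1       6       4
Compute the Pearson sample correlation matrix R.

Step 1 — column means:
  mean(A) = (6 + 6 + 1 + 3 + 5 + 1) / 6 = 22/6 = 3.6667
  mean(B) = (2 + 3 + 1 + 5 + 2 + 6) / 6 = 19/6 = 3.1667
  mean(C) = (8 + 1 + 6 + 6 + 8 + 4) / 6 = 33/6 = 5.5

Step 2 — sample variances and covariances s[i,j] = (1/(n-1)) · Σ_k (x_{k,i} - mean_i) · (x_{k,j} - mean_j), with n-1 = 5:
  s[A,A] = ((2.3333)·(2.3333) + (2.3333)·(2.3333) + (-2.6667)·(-2.6667) + (-0.6667)·(-0.6667) + (1.3333)·(1.3333) + (-2.6667)·(-2.6667)) / 5 = 27.3333/5 = 5.4667
  s[A,B] = ((2.3333)·(-1.1667) + (2.3333)·(-0.1667) + (-2.6667)·(-2.1667) + (-0.6667)·(1.8333) + (1.3333)·(-1.1667) + (-2.6667)·(2.8333)) / 5 = -7.6667/5 = -1.5333
  s[A,C] = ((2.3333)·(2.5) + (2.3333)·(-4.5) + (-2.6667)·(0.5) + (-0.6667)·(0.5) + (1.3333)·(2.5) + (-2.6667)·(-1.5)) / 5 = 1/5 = 0.2
  s[B,B] = ((-1.1667)·(-1.1667) + (-0.1667)·(-0.1667) + (-2.1667)·(-2.1667) + (1.8333)·(1.8333) + (-1.1667)·(-1.1667) + (2.8333)·(2.8333)) / 5 = 18.8333/5 = 3.7667
  s[B,C] = ((-1.1667)·(2.5) + (-0.1667)·(-4.5) + (-2.1667)·(0.5) + (1.8333)·(0.5) + (-1.1667)·(2.5) + (2.8333)·(-1.5)) / 5 = -9.5/5 = -1.9
  s[C,C] = ((2.5)·(2.5) + (-4.5)·(-4.5) + (0.5)·(0.5) + (0.5)·(0.5) + (2.5)·(2.5) + (-1.5)·(-1.5)) / 5 = 35.5/5 = 7.1
  Sample standard deviations s_i = √(s[i,i]):
  s(A) = √(5.4667) = 2.3381
  s(B) = √(3.7667) = 1.9408
  s(C) = √(7.1) = 2.6646

Step 3 — r_{ij} = s_{ij} / (s_i · s_j):
  r[A,A] = 1 (diagonal).
  r[A,B] = -1.5333 / (2.3381 · 1.9408) = -1.5333 / 4.5377 = -0.3379
  r[A,C] = 0.2 / (2.3381 · 2.6646) = 0.2 / 6.23 = 0.0321
  r[B,B] = 1 (diagonal).
  r[B,C] = -1.9 / (1.9408 · 2.6646) = -1.9 / 5.1714 = -0.3674
  r[C,C] = 1 (diagonal).

R is symmetric with unit diagonal. Assembling:

R = [[1, -0.3379, 0.0321],
 [-0.3379, 1, -0.3674],
 [0.0321, -0.3674, 1]]


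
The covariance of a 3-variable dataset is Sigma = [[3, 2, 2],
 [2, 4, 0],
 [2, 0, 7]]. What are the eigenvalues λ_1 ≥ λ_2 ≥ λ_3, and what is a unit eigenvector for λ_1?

Step 1 — characteristic polynomial p(λ) = det(λI - Sigma) = λ³ - tr·λ² + c_1·λ - det, where tr = trace, c_1 = sum of the principal 2×2 minors, det = det(Sigma):
  tr = 3 + 4 + 7 = 14,
  c_1 = (3·4 - (2)²) + (3·7 - (2)²) + (4·7 - (0)²) = 8 + 17 + 28 = 53,
  det = 3·(4·7 - (0)²) - (2)·((2)·7 - (0)·(2)) + (2)·((2)·(0) - 4·(2)) = 3·(28) - (2)·(14) + (2)·(-8) = 40.
  So p(λ) = λ³ - 14λ² + 53λ - 40.
Step 2 — look for an integer root (rational root theorem: any rational root is an integer divisor of 40). Testing λ = 1:
  p(1) = 1 - 14 + 53 - 40 = 0  ✓
  Dividing out (λ - 1): p(λ) = (λ - 1)(λ² - 13λ + 40).
Step 3 — remaining eigenvalues from the quadratic λ² - 13λ + 40 = 0:
  Δ = 13² - 4·40 = 169 - 160 = 9,  λ = (13 ± √9)/2 = (13 ± 3)/2 = 8 or 5.
  Sorted: λ_1 = 8,  λ_2 = 5,  λ_3 = 1  (check: sum = 14 = tr ✓).

Step 4 — unit eigenvector for λ_1 = 8: v spans the null space of (Sigma - λ_1 I), whose rows are
  r_1 = (-5, 2, 2),  r_2 = (2, -4, 0),  r_3 = (2, 0, -1).
  v is orthogonal to every row, so take v ∝ r_1 × r_2 = ((2)·(0) - (2)·(-4), (2)·(2) - (-5)·(0), (-5)·(-4) - (2)·(2)) = (8, 4, 16).
  Rescale (divide by 4): u = (2, 1, 4).
  ||u|| = √((2)² + (1)² + (4)²) = √(21) ≈ 4.5826,  v_1 = u/||u|| ≈ (0.4364, 0.2182, 0.8729) (||v_1|| = 1).

λ_1 = 8,  λ_2 = 5,  λ_3 = 1;  v_1 ≈ (0.4364, 0.2182, 0.8729)


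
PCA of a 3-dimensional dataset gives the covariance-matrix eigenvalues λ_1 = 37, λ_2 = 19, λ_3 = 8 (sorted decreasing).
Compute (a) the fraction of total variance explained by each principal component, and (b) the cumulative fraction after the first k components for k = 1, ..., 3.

Step 1 — total variance = trace(Sigma) = Σ λ_i = 37 + 19 + 8 = 64.

Step 2 — fraction explained by component i = λ_i / Σ λ:
  PC1: 37/64 = 0.5781
  PC2: 19/64 = 0.2969
  PC3: 8/64 = 0.125

Step 3 — cumulative fraction after k components = (λ_1 + ... + λ_k) / Σ λ:
  k = 1: 37/64 = 0.5781
  k = 2: (37 + 19)/64 = 56/64 = 0.875
  k = 3: (37 + 19 + 8)/64 = 64/64 = 1

Summary (fraction, with percent):

explained: PC1 0.5781 (57.81%), PC2 0.2969 (29.69%), PC3 0.125 (12.5%);  cumulative: 0.5781, 0.875, 1


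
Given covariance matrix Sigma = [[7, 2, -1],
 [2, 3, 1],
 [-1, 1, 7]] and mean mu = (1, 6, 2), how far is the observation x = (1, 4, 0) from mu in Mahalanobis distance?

Step 1 — centre the observation: (x - mu) = (0, -2, -2).

Step 2 — invert Sigma (cofactor / det for 3×3, or solve directly):
  Sigma^{-1} = [[0.1905, -0.1429, 0.0476],
 [-0.1429, 0.4571, -0.0857],
 [0.0476, -0.0857, 0.1619]].

Step 3 — form the quadratic (x - mu)^T · Sigma^{-1} · (x - mu):
  Sigma^{-1} · (x - mu) = (0.1905, -0.7429, -0.1524).
  (x - mu)^T · [Sigma^{-1} · (x - mu)] = (0)·(0.1905) + (-2)·(-0.7429) + (-2)·(-0.1524) = 1.7905.

Step 4 — take square root: d = √(1.7905) ≈ 1.3381.

d(x, mu) = √(1.7905) ≈ 1.3381


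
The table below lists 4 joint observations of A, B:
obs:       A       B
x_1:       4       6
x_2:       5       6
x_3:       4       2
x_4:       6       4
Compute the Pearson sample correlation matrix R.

Step 1 — column means:
  mean(A) = (4 + 5 + 4 + 6) / 4 = 19/4 = 4.75
  mean(B) = (6 + 6 + 2 + 4) / 4 = 18/4 = 4.5

Step 2 — sample variances and covariances s[i,j] = (1/(n-1)) · Σ_k (x_{k,i} - mean_i) · (x_{k,j} - mean_j), with n-1 = 3:
  s[A,A] = ((-0.75)·(-0.75) + (0.25)·(0.25) + (-0.75)·(-0.75) + (1.25)·(1.25)) / 3 = 2.75/3 = 0.9167
  s[A,B] = ((-0.75)·(1.5) + (0.25)·(1.5) + (-0.75)·(-2.5) + (1.25)·(-0.5)) / 3 = 0.5/3 = 0.1667
  s[B,B] = ((1.5)·(1.5) + (1.5)·(1.5) + (-2.5)·(-2.5) + (-0.5)·(-0.5)) / 3 = 11/3 = 3.6667
  Sample standard deviations s_i = √(s[i,i]):
  s(A) = √(0.9167) = 0.9574
  s(B) = √(3.6667) = 1.9149

Step 3 — r_{ij} = s_{ij} / (s_i · s_j):
  r[A,A] = 1 (diagonal).
  r[A,B] = 0.1667 / (0.9574 · 1.9149) = 0.1667 / 1.8333 = 0.0909
  r[B,B] = 1 (diagonal).

R is symmetric with unit diagonal. Assembling:

R = [[1, 0.0909],
 [0.0909, 1]]


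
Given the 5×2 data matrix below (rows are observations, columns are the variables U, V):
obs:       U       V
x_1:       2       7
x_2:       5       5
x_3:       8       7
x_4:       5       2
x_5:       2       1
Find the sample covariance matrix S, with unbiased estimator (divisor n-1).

Step 1 — column means:
  mean(U) = (2 + 5 + 8 + 5 + 2) / 5 = 22/5 = 4.4
  mean(V) = (7 + 5 + 7 + 2 + 1) / 5 = 22/5 = 4.4

Step 2 — sample covariance S[i,j] = (1/(n-1)) · Σ_k (x_{k,i} - mean_i) · (x_{k,j} - mean_j), with n-1 = 4.
  S[U,U] = ((-2.4)·(-2.4) + (0.6)·(0.6) + (3.6)·(3.6) + (0.6)·(0.6) + (-2.4)·(-2.4)) / 4 = 25.2/4 = 6.3
  S[U,V] = ((-2.4)·(2.6) + (0.6)·(0.6) + (3.6)·(2.6) + (0.6)·(-2.4) + (-2.4)·(-3.4)) / 4 = 10.2/4 = 2.55
  S[V,V] = ((2.6)·(2.6) + (0.6)·(0.6) + (2.6)·(2.6) + (-2.4)·(-2.4) + (-3.4)·(-3.4)) / 4 = 31.2/4 = 7.8

S is symmetric (S[j,i] = S[i,j]). Assembling:

S = [[6.3, 2.55],
 [2.55, 7.8]]


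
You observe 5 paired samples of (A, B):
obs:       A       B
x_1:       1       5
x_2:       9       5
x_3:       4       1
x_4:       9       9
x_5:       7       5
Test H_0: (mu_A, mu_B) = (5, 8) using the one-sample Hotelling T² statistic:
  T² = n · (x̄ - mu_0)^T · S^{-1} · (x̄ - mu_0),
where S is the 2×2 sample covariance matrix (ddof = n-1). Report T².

Step 1 — sample mean vector:
  mean(A) = (1 + 9 + 4 + 9 + 7) / 5 = 30/5 = 6
  mean(B) = (5 + 5 + 1 + 9 + 5) / 5 = 25/5 = 5
  x̄ = (6, 5),  deviation x̄ - mu_0 = (6, 5) - (5, 8) = (1, -3).

Step 2 — sample covariance matrix, S[i,j] = (1/(n-1)) · Σ_k (x_{k,i} - mean_i) · (x_{k,j} - mean_j), divisor n-1 = 4:
  S[A,A] = ((-5)·(-5) + (3)·(3) + (-2)·(-2) + (3)·(3) + (1)·(1)) / 4 = 48/4 = 12
  S[A,B] = ((-5)·(0) + (3)·(0) + (-2)·(-4) + (3)·(4) + (1)·(0)) / 4 = 20/4 = 5
  S[B,B] = ((0)·(0) + (0)·(0) + (-4)·(-4) + (4)·(4) + (0)·(0)) / 4 = 32/4 = 8
  S = [[12, 5],
 [5, 8]].

Step 3 — invert S. det(S) = 12·8 - (5)² = 71.
  S^{-1} = (1/det) · [[d, -b], [-b, a]] = [[0.1127, -0.0704],
 [-0.0704, 0.169]].

Step 4 — quadratic form (x̄ - mu_0)^T · S^{-1} · (x̄ - mu_0):
  S^{-1} · (x̄ - mu_0) = (0.3239, -0.5775),
  (x̄ - mu_0)^T · [...] = (1)·(0.3239) + (-3)·(-0.5775) = 2.0563.

Step 5 — scale by n: T² = 5 · 2.0563 = 10.2817.

T² ≈ 10.2817


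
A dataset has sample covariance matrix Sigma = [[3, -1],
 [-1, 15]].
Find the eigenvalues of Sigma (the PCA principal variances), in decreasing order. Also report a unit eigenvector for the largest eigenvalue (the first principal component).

Step 1 — characteristic polynomial of 2×2 Sigma:
  det(Sigma - λI) = λ² - trace · λ + det = 0.
  trace = 3 + 15 = 18, det = 3·15 - (-1)² = 44.
Step 2 — discriminant:
  Δ = trace² - 4·det = 324 - 176 = 148.
Step 3 — eigenvalues:
  λ = (trace ± √Δ)/2 = (18 ± 12.1655)/2,
  λ_1 = 15.0828,  λ_2 = 2.9172.

Step 4 — unit eigenvector for λ_1: solve (Sigma - λ_1 I)v = 0. First row:
  (3 - 15.0828)·v_x + (-1)·v_y = 0, i.e. (-12.0828)·v_x + (-1)·v_y = 0,
  so v ∝ (b, λ_1 - a) = (-1, 12.0828); multiply by -1 so the first entry is positive: u = (1, -12.0828).
  ||u|| = √((1)² + (-12.0828)²) = √(146.9932) ≈ 12.1241,
  v_1 = u/||u|| ≈ (0.0825, -0.9966) (||v_1|| = 1).

λ_1 = 15.0828,  λ_2 = 2.9172;  v_1 ≈ (0.0825, -0.9966)


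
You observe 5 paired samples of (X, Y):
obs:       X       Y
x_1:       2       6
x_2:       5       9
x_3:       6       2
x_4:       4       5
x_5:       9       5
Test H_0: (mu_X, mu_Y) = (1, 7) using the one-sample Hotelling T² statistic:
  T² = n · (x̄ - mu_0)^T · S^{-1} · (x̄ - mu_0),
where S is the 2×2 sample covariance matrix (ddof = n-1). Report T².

Step 1 — sample mean vector:
  mean(X) = (2 + 5 + 6 + 4 + 9) / 5 = 26/5 = 5.2
  mean(Y) = (6 + 9 + 2 + 5 + 5) / 5 = 27/5 = 5.4
  x̄ = (5.2, 5.4),  deviation x̄ - mu_0 = (5.2, 5.4) - (1, 7) = (4.2, -1.6).

Step 2 — sample covariance matrix, S[i,j] = (1/(n-1)) · Σ_k (x_{k,i} - mean_i) · (x_{k,j} - mean_j), divisor n-1 = 4:
  S[X,X] = ((-3.2)·(-3.2) + (-0.2)·(-0.2) + (0.8)·(0.8) + (-1.2)·(-1.2) + (3.8)·(3.8)) / 4 = 26.8/4 = 6.7
  S[X,Y] = ((-3.2)·(0.6) + (-0.2)·(3.6) + (0.8)·(-3.4) + (-1.2)·(-0.4) + (3.8)·(-0.4)) / 4 = -6.4/4 = -1.6
  S[Y,Y] = ((0.6)·(0.6) + (3.6)·(3.6) + (-3.4)·(-3.4) + (-0.4)·(-0.4) + (-0.4)·(-0.4)) / 4 = 25.2/4 = 6.3
  S = [[6.7, -1.6],
 [-1.6, 6.3]].

Step 3 — invert S. det(S) = 6.7·6.3 - (-1.6)² = 39.65.
  S^{-1} = (1/det) · [[d, -b], [-b, a]] = [[0.1589, 0.0404],
 [0.0404, 0.169]].

Step 4 — quadratic form (x̄ - mu_0)^T · S^{-1} · (x̄ - mu_0):
  S^{-1} · (x̄ - mu_0) = (0.6028, -0.1009),
  (x̄ - mu_0)^T · [...] = (4.2)·(0.6028) + (-1.6)·(-0.1009) = 2.6931.

Step 5 — scale by n: T² = 5 · 2.6931 = 13.4653.

T² ≈ 13.4653


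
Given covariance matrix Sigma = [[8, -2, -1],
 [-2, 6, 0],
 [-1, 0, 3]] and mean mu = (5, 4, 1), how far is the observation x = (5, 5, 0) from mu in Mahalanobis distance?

Step 1 — centre the observation: (x - mu) = (0, 1, -1).

Step 2 — invert Sigma (cofactor / det for 3×3, or solve directly):
  Sigma^{-1} = [[0.1429, 0.0476, 0.0476],
 [0.0476, 0.1825, 0.0159],
 [0.0476, 0.0159, 0.3492]].

Step 3 — form the quadratic (x - mu)^T · Sigma^{-1} · (x - mu):
  Sigma^{-1} · (x - mu) = (0, 0.1667, -0.3333).
  (x - mu)^T · [Sigma^{-1} · (x - mu)] = (0)·(0) + (1)·(0.1667) + (-1)·(-0.3333) = 0.5.

Step 4 — take square root: d = √(0.5) ≈ 0.7071.

d(x, mu) = √(0.5) ≈ 0.7071


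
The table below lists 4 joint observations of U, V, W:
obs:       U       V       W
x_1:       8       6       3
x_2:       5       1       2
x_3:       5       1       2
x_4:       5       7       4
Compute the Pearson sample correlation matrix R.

Step 1 — column means:
  mean(U) = (8 + 5 + 5 + 5) / 4 = 23/4 = 5.75
  mean(V) = (6 + 1 + 1 + 7) / 4 = 15/4 = 3.75
  mean(W) = (3 + 2 + 2 + 4) / 4 = 11/4 = 2.75

Step 2 — sample variances and covariances s[i,j] = (1/(n-1)) · Σ_k (x_{k,i} - mean_i) · (x_{k,j} - mean_j), with n-1 = 3:
  s[U,U] = ((2.25)·(2.25) + (-0.75)·(-0.75) + (-0.75)·(-0.75) + (-0.75)·(-0.75)) / 3 = 6.75/3 = 2.25
  s[U,V] = ((2.25)·(2.25) + (-0.75)·(-2.75) + (-0.75)·(-2.75) + (-0.75)·(3.25)) / 3 = 6.75/3 = 2.25
  s[U,W] = ((2.25)·(0.25) + (-0.75)·(-0.75) + (-0.75)·(-0.75) + (-0.75)·(1.25)) / 3 = 0.75/3 = 0.25
  s[V,V] = ((2.25)·(2.25) + (-2.75)·(-2.75) + (-2.75)·(-2.75) + (3.25)·(3.25)) / 3 = 30.75/3 = 10.25
  s[V,W] = ((2.25)·(0.25) + (-2.75)·(-0.75) + (-2.75)·(-0.75) + (3.25)·(1.25)) / 3 = 8.75/3 = 2.9167
  s[W,W] = ((0.25)·(0.25) + (-0.75)·(-0.75) + (-0.75)·(-0.75) + (1.25)·(1.25)) / 3 = 2.75/3 = 0.9167
  Sample standard deviations s_i = √(s[i,i]):
  s(U) = √(2.25) = 1.5
  s(V) = √(10.25) = 3.2016
  s(W) = √(0.9167) = 0.9574

Step 3 — r_{ij} = s_{ij} / (s_i · s_j):
  r[U,U] = 1 (diagonal).
  r[U,V] = 2.25 / (1.5 · 3.2016) = 2.25 / 4.8023 = 0.4685
  r[U,W] = 0.25 / (1.5 · 0.9574) = 0.25 / 1.4361 = 0.1741
  r[V,V] = 1 (diagonal).
  r[V,W] = 2.9167 / (3.2016 · 0.9574) = 2.9167 / 3.0653 = 0.9515
  r[W,W] = 1 (diagonal).

R is symmetric with unit diagonal. Assembling:

R = [[1, 0.4685, 0.1741],
 [0.4685, 1, 0.9515],
 [0.1741, 0.9515, 1]]


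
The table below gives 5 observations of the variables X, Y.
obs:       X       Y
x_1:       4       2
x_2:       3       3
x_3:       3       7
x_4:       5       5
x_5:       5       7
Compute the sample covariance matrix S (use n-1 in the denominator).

Step 1 — column means:
  mean(X) = (4 + 3 + 3 + 5 + 5) / 5 = 20/5 = 4
  mean(Y) = (2 + 3 + 7 + 5 + 7) / 5 = 24/5 = 4.8

Step 2 — sample covariance S[i,j] = (1/(n-1)) · Σ_k (x_{k,i} - mean_i) · (x_{k,j} - mean_j), with n-1 = 4.
  S[X,X] = ((0)·(0) + (-1)·(-1) + (-1)·(-1) + (1)·(1) + (1)·(1)) / 4 = 4/4 = 1
  S[X,Y] = ((0)·(-2.8) + (-1)·(-1.8) + (-1)·(2.2) + (1)·(0.2) + (1)·(2.2)) / 4 = 2/4 = 0.5
  S[Y,Y] = ((-2.8)·(-2.8) + (-1.8)·(-1.8) + (2.2)·(2.2) + (0.2)·(0.2) + (2.2)·(2.2)) / 4 = 20.8/4 = 5.2

S is symmetric (S[j,i] = S[i,j]). Assembling:

S = [[1, 0.5],
 [0.5, 5.2]]


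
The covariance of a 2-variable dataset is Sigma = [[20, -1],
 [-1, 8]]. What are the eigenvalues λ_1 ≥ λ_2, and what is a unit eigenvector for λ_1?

Step 1 — characteristic polynomial of 2×2 Sigma:
  det(Sigma - λI) = λ² - trace · λ + det = 0.
  trace = 20 + 8 = 28, det = 20·8 - (-1)² = 159.
Step 2 — discriminant:
  Δ = trace² - 4·det = 784 - 636 = 148.
Step 3 — eigenvalues:
  λ = (trace ± √Δ)/2 = (28 ± 12.1655)/2,
  λ_1 = 20.0828,  λ_2 = 7.9172.

Step 4 — unit eigenvector for λ_1: solve (Sigma - λ_1 I)v = 0. First row:
  (20 - 20.0828)·v_x + (-1)·v_y = 0, i.e. (-0.0828)·v_x + (-1)·v_y = 0,
  so v ∝ (b, λ_1 - a) = (-1, 0.0828); multiply by -1 so the first entry is positive: u = (1, -0.0828).
  ||u|| = √((1)² + (-0.0828)²) = √(1.0068) ≈ 1.0034,
  v_1 = u/||u|| ≈ (0.9966, -0.0825) (||v_1|| = 1).

λ_1 = 20.0828,  λ_2 = 7.9172;  v_1 ≈ (0.9966, -0.0825)
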